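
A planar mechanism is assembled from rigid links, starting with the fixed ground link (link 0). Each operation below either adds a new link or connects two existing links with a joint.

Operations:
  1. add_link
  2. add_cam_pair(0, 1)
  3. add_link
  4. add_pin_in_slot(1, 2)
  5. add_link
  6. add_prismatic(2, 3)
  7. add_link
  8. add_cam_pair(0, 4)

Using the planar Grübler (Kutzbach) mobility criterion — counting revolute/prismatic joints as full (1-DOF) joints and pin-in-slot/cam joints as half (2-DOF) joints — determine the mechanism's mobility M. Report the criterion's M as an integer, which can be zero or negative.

(L,J1,J2)=(1,0,0); link0 fixed
link1: (2,0,0)
C 0-1 [J2]: (2,0,1)
link2: (3,0,1)
PS 1-2 [J2]: (3,0,2)
link3: (4,0,2)
P 2-3 [J1]: (4,1,2)
link4: (5,1,2)
C 0-4 [J2]: (5,1,3)
Grübler: 3·4 − 2·1 − 3 = 7

M = 7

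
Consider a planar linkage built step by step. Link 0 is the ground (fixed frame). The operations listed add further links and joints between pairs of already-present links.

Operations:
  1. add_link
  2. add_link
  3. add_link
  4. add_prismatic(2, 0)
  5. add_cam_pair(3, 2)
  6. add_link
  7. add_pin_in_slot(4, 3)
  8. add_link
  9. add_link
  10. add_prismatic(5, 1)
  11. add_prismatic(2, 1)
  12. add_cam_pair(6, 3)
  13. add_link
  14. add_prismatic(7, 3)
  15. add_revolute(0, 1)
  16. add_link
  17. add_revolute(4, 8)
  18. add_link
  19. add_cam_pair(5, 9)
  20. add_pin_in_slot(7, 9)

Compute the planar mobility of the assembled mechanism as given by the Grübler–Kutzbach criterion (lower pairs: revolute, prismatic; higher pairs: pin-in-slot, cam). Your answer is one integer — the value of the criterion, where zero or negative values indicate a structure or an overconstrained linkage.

M = 10

(L,J1,J2)=(1,0,0); link0 fixed
link1: (2,0,0)
link2: (3,0,0)
link3: (4,0,0)
P 2-0 [J1]: (4,1,0)
C 3-2 [J2]: (4,1,1)
link4: (5,1,1)
PS 4-3 [J2]: (5,1,2)
link5: (6,1,2)
link6: (7,1,2)
P 5-1 [J1]: (7,2,2)
P 2-1 [J1]: (7,3,2)
C 6-3 [J2]: (7,3,3)
link7: (8,3,3)
P 7-3 [J1]: (8,4,3)
R 0-1 [J1]: (8,5,3)
link8: (9,5,3)
R 4-8 [J1]: (9,6,3)
link9: (10,6,3)
C 5-9 [J2]: (10,6,4)
PS 7-9 [J2]: (10,6,5)
Grübler: 3·9 − 2·6 − 5 = 10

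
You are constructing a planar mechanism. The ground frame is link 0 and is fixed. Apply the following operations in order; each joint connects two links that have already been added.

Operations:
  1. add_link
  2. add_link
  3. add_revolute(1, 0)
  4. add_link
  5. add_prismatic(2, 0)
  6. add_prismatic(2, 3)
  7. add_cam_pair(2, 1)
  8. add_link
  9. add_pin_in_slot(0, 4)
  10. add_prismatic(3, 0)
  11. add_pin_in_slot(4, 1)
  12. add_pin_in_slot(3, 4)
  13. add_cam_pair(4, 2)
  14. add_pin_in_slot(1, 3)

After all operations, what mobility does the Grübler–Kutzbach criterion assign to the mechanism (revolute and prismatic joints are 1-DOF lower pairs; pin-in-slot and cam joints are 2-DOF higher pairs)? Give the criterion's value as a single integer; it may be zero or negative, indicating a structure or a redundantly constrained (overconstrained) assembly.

M = -2

(L,J1,J2)=(1,0,0); link0 fixed
link1: (2,0,0)
link2: (3,0,0)
R 1-0 [J1]: (3,1,0)
link3: (4,1,0)
P 2-0 [J1]: (4,2,0)
P 2-3 [J1]: (4,3,0)
C 2-1 [J2]: (4,3,1)
link4: (5,3,1)
PS 0-4 [J2]: (5,3,2)
P 3-0 [J1]: (5,4,2)
PS 4-1 [J2]: (5,4,3)
PS 3-4 [J2]: (5,4,4)
C 4-2 [J2]: (5,4,5)
PS 1-3 [J2]: (5,4,6)
Grübler: 3·4 − 2·4 − 6 = -2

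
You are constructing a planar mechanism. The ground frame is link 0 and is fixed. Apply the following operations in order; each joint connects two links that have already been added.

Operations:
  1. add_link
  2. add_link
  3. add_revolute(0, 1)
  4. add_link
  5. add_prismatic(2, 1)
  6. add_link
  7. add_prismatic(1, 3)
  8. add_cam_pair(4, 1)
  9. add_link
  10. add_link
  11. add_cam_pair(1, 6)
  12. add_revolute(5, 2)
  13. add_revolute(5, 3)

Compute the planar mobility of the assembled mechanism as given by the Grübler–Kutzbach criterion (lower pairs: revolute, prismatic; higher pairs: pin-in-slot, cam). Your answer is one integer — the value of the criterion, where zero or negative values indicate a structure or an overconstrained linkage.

M = 6

link 0 = ground. State L|J1|J2 = 1|0|0
+link1  2|0|0
+link2  3|0|0
R(0,1) f=1→J1  3|1|0
+link3  4|1|0
P(2,1) f=1→J1  4|2|0
+link4  5|2|0
P(1,3) f=1→J1  5|3|0
C(4,1) f=2→J2  5|3|1
+link5  6|3|1
+link6  7|3|1
C(1,6) f=2→J2  7|3|2
R(5,2) f=1→J1  7|4|2
R(5,3) f=1→J1  7|5|2
M = 3(7−1)−2·5−2 = 18−10−2 = 6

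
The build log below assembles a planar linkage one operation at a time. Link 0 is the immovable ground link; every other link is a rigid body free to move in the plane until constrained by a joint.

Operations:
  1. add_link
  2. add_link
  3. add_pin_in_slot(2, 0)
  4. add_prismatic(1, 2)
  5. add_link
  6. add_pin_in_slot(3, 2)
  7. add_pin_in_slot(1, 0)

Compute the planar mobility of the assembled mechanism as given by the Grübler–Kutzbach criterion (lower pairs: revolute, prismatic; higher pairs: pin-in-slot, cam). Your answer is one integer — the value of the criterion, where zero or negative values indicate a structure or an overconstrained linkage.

(L,J1,J2)=(1,0,0); link0 fixed
link1: (2,0,0)
link2: (3,0,0)
PS 2-0 [J2]: (3,0,1)
P 1-2 [J1]: (3,1,1)
link3: (4,1,1)
PS 3-2 [J2]: (4,1,2)
PS 1-0 [J2]: (4,1,3)
Grübler: 3·3 − 2·1 − 3 = 4

M = 4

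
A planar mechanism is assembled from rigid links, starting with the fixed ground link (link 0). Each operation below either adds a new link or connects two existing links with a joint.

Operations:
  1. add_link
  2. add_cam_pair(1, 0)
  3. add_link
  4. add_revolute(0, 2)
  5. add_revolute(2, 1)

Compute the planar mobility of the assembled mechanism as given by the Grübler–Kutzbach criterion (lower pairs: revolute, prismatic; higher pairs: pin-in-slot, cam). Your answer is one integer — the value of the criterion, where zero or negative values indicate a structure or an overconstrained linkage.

ground; <1,0,0>
#1 <2,0,0>
C:1↔0 J2 <2,0,1>
#2 <3,0,1>
R:0↔2 J1 <3,1,1>
R:2↔1 J1 <3,2,1>
3×2 − 2×2 − 1×1 = 1

M = 1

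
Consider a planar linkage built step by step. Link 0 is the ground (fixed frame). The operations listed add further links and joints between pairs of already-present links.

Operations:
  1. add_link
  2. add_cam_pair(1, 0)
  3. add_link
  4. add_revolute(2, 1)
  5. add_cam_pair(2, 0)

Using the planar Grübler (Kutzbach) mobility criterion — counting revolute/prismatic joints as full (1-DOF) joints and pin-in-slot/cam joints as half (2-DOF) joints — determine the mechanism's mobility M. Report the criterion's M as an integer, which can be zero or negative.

M = 2

(L,J1,J2)=(1,0,0); link0 fixed
link1: (2,0,0)
C 1-0 [J2]: (2,0,1)
link2: (3,0,1)
R 2-1 [J1]: (3,1,1)
C 2-0 [J2]: (3,1,2)
Grübler: 3·2 − 2·1 − 2 = 2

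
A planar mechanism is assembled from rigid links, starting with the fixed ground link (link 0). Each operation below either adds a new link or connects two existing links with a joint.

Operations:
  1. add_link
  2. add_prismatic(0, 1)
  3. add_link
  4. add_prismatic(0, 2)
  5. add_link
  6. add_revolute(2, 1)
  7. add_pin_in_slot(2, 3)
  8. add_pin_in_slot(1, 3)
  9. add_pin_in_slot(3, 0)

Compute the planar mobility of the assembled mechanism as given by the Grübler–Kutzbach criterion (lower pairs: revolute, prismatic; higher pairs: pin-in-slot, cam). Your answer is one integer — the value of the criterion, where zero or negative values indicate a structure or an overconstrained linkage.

(L,J1,J2)=(1,0,0); link0 fixed
link1: (2,0,0)
P 0-1 [J1]: (2,1,0)
link2: (3,1,0)
P 0-2 [J1]: (3,2,0)
link3: (4,2,0)
R 2-1 [J1]: (4,3,0)
PS 2-3 [J2]: (4,3,1)
PS 1-3 [J2]: (4,3,2)
PS 3-0 [J2]: (4,3,3)
Grübler: 3·3 − 2·3 − 3 = 0

M = 0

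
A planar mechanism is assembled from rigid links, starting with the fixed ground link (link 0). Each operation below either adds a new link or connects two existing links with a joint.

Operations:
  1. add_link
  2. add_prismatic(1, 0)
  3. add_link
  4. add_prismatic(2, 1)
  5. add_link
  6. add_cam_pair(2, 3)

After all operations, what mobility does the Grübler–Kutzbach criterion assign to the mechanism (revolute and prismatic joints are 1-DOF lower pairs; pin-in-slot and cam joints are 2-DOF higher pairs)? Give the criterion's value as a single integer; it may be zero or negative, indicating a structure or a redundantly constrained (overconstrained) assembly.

M = 4

L=1 J1=0 J2=0
add link → L=2 J1=0 J2=0
P@1,0 dof=1 J1 → L=2 J1=1 J2=0
add link → L=3 J1=1 J2=0
P@2,1 dof=1 J1 → L=3 J1=2 J2=0
add link → L=4 J1=2 J2=0
C@2,3 dof=2 J2 → L=4 J1=2 J2=1
M=3(L−1)−2J1−J2=3·3−2·2−1=4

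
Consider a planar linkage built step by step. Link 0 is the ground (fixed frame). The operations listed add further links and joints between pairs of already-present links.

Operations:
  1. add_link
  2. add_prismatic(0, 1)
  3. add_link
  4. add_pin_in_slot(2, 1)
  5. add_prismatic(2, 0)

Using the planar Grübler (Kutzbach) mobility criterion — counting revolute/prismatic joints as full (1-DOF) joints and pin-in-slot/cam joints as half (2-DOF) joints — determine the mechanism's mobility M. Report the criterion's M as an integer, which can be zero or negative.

link 0 = ground. State L|J1|J2 = 1|0|0
+link1  2|0|0
P(0,1) f=1→J1  2|1|0
+link2  3|1|0
PS(2,1) f=2→J2  3|1|1
P(2,0) f=1→J1  3|2|1
M = 3(3−1)−2·2−1 = 6−4−1 = 1

M = 1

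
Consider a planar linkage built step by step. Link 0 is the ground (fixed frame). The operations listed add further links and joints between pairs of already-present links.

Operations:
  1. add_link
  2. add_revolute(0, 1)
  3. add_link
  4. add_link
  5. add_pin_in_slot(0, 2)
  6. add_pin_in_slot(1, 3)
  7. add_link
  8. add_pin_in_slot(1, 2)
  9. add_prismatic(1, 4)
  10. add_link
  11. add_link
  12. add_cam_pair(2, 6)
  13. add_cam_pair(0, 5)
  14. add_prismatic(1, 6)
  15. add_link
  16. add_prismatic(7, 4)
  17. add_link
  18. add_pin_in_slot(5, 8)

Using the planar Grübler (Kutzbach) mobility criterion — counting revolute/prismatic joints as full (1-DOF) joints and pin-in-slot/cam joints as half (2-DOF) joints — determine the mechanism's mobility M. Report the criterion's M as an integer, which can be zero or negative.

M = 10

(L,J1,J2)=(1,0,0); link0 fixed
link1: (2,0,0)
R 0-1 [J1]: (2,1,0)
link2: (3,1,0)
link3: (4,1,0)
PS 0-2 [J2]: (4,1,1)
PS 1-3 [J2]: (4,1,2)
link4: (5,1,2)
PS 1-2 [J2]: (5,1,3)
P 1-4 [J1]: (5,2,3)
link5: (6,2,3)
link6: (7,2,3)
C 2-6 [J2]: (7,2,4)
C 0-5 [J2]: (7,2,5)
P 1-6 [J1]: (7,3,5)
link7: (8,3,5)
P 7-4 [J1]: (8,4,5)
link8: (9,4,5)
PS 5-8 [J2]: (9,4,6)
Grübler: 3·8 − 2·4 − 6 = 10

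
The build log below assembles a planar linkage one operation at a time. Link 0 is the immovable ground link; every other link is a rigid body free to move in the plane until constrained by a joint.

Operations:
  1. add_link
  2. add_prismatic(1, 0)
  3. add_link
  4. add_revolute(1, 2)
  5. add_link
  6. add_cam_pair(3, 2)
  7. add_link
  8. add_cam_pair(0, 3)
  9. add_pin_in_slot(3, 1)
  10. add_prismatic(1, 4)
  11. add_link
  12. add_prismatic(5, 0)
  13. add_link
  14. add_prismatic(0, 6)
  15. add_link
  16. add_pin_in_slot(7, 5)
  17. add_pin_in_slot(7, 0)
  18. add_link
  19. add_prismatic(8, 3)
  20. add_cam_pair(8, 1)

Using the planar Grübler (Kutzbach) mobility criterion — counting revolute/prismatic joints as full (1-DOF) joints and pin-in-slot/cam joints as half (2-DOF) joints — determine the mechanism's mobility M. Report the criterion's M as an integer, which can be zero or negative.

M = 6

link 0 = ground. State L|J1|J2 = 1|0|0
+link1  2|0|0
P(1,0) f=1→J1  2|1|0
+link2  3|1|0
R(1,2) f=1→J1  3|2|0
+link3  4|2|0
C(3,2) f=2→J2  4|2|1
+link4  5|2|1
C(0,3) f=2→J2  5|2|2
PS(3,1) f=2→J2  5|2|3
P(1,4) f=1→J1  5|3|3
+link5  6|3|3
P(5,0) f=1→J1  6|4|3
+link6  7|4|3
P(0,6) f=1→J1  7|5|3
+link7  8|5|3
PS(7,5) f=2→J2  8|5|4
PS(7,0) f=2→J2  8|5|5
+link8  9|5|5
P(8,3) f=1→J1  9|6|5
C(8,1) f=2→J2  9|6|6
M = 3(9−1)−2·6−6 = 24−12−6 = 6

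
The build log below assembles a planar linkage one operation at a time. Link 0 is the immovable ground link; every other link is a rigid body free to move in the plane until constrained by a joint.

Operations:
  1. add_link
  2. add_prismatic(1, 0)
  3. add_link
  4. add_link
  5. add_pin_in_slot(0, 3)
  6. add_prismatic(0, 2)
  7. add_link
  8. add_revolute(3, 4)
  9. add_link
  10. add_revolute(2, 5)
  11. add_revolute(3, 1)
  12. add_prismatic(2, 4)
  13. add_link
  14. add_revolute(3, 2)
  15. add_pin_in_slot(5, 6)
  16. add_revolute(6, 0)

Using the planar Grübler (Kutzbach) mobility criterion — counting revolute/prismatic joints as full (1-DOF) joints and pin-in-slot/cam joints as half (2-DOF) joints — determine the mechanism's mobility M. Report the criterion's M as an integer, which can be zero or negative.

(L,J1,J2)=(1,0,0); link0 fixed
link1: (2,0,0)
P 1-0 [J1]: (2,1,0)
link2: (3,1,0)
link3: (4,1,0)
PS 0-3 [J2]: (4,1,1)
P 0-2 [J1]: (4,2,1)
link4: (5,2,1)
R 3-4 [J1]: (5,3,1)
link5: (6,3,1)
R 2-5 [J1]: (6,4,1)
R 3-1 [J1]: (6,5,1)
P 2-4 [J1]: (6,6,1)
link6: (7,6,1)
R 3-2 [J1]: (7,7,1)
PS 5-6 [J2]: (7,7,2)
R 6-0 [J1]: (7,8,2)
Grübler: 3·6 − 2·8 − 2 = 0

M = 0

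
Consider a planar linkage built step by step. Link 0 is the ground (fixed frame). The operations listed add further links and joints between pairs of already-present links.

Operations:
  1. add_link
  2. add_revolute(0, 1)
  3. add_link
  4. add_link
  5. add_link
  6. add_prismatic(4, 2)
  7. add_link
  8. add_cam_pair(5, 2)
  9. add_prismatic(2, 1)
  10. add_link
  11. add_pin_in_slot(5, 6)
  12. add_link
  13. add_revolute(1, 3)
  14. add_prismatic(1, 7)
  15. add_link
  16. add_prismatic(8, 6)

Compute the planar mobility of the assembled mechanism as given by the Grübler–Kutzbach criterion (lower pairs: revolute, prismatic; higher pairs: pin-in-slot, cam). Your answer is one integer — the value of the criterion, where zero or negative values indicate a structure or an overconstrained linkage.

M = 10

[1;0;0] (link 0 is ground)
L+ [2;0;0]
R(0,1)∈J1 [2;1;0]
L+ [3;1;0]
L+ [4;1;0]
L+ [5;1;0]
P(4,2)∈J1 [5;2;0]
L+ [6;2;0]
C(5,2)∈J2 [6;2;1]
P(2,1)∈J1 [6;3;1]
L+ [7;3;1]
PS(5,6)∈J2 [7;3;2]
L+ [8;3;2]
R(1,3)∈J1 [8;4;2]
P(1,7)∈J1 [8;5;2]
L+ [9;5;2]
P(8,6)∈J1 [9;6;2]
mobility = 24 − 12 − 2 = 10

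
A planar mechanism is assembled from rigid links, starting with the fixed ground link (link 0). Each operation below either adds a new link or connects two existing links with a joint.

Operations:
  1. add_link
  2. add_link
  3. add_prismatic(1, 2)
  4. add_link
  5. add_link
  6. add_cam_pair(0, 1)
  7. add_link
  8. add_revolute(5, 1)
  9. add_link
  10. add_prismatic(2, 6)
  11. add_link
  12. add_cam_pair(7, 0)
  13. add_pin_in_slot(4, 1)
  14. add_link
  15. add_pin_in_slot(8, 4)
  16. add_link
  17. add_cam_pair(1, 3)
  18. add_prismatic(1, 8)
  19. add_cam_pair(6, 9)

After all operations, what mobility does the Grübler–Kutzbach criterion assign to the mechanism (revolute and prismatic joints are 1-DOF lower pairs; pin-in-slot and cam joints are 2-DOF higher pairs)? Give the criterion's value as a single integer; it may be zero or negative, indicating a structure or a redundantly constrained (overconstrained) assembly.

M = 13

[1;0;0] (link 0 is ground)
L+ [2;0;0]
L+ [3;0;0]
P(1,2)∈J1 [3;1;0]
L+ [4;1;0]
L+ [5;1;0]
C(0,1)∈J2 [5;1;1]
L+ [6;1;1]
R(5,1)∈J1 [6;2;1]
L+ [7;2;1]
P(2,6)∈J1 [7;3;1]
L+ [8;3;1]
C(7,0)∈J2 [8;3;2]
PS(4,1)∈J2 [8;3;3]
L+ [9;3;3]
PS(8,4)∈J2 [9;3;4]
L+ [10;3;4]
C(1,3)∈J2 [10;3;5]
P(1,8)∈J1 [10;4;5]
C(6,9)∈J2 [10;4;6]
mobility = 27 − 8 − 6 = 13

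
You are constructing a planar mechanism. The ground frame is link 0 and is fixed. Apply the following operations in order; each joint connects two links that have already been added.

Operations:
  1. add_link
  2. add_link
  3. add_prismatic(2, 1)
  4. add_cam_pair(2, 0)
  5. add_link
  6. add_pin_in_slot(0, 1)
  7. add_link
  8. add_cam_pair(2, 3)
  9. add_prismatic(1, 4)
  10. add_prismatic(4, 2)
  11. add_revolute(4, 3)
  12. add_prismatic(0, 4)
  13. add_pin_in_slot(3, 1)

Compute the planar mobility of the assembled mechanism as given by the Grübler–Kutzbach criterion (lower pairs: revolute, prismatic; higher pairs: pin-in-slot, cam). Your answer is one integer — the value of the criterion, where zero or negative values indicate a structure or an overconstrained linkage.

[1;0;0] (link 0 is ground)
L+ [2;0;0]
L+ [3;0;0]
P(2,1)∈J1 [3;1;0]
C(2,0)∈J2 [3;1;1]
L+ [4;1;1]
PS(0,1)∈J2 [4;1;2]
L+ [5;1;2]
C(2,3)∈J2 [5;1;3]
P(1,4)∈J1 [5;2;3]
P(4,2)∈J1 [5;3;3]
R(4,3)∈J1 [5;4;3]
P(0,4)∈J1 [5;5;3]
PS(3,1)∈J2 [5;5;4]
mobility = 12 − 10 − 4 = -2

M = -2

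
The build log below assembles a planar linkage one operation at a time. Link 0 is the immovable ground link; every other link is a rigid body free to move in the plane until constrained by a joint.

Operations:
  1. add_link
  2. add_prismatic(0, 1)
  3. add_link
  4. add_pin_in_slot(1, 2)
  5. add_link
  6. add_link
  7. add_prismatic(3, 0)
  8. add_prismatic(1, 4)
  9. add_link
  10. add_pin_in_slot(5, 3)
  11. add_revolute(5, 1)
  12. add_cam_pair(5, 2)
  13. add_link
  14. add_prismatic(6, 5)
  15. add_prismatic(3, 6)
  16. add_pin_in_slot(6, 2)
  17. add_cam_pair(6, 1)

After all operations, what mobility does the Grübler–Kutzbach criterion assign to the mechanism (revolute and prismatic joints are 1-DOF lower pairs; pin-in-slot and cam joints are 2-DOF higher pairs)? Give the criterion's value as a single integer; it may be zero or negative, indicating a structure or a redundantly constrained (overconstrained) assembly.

M = 1

link 0 = ground. State L|J1|J2 = 1|0|0
+link1  2|0|0
P(0,1) f=1→J1  2|1|0
+link2  3|1|0
PS(1,2) f=2→J2  3|1|1
+link3  4|1|1
+link4  5|1|1
P(3,0) f=1→J1  5|2|1
P(1,4) f=1→J1  5|3|1
+link5  6|3|1
PS(5,3) f=2→J2  6|3|2
R(5,1) f=1→J1  6|4|2
C(5,2) f=2→J2  6|4|3
+link6  7|4|3
P(6,5) f=1→J1  7|5|3
P(3,6) f=1→J1  7|6|3
PS(6,2) f=2→J2  7|6|4
C(6,1) f=2→J2  7|6|5
M = 3(7−1)−2·6−5 = 18−12−5 = 1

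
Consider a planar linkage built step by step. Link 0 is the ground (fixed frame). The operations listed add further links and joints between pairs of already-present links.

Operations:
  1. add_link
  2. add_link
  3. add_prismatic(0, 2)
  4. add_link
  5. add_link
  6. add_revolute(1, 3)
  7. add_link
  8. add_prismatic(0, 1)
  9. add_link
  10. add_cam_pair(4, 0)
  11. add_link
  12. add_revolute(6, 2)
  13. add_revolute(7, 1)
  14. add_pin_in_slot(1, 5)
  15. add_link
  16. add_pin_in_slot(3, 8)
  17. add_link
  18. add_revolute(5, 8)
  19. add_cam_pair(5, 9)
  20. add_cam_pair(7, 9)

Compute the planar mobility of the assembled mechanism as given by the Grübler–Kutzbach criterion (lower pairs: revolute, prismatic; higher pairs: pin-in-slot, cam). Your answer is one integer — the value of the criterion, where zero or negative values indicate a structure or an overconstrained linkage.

(L,J1,J2)=(1,0,0); link0 fixed
link1: (2,0,0)
link2: (3,0,0)
P 0-2 [J1]: (3,1,0)
link3: (4,1,0)
link4: (5,1,0)
R 1-3 [J1]: (5,2,0)
link5: (6,2,0)
P 0-1 [J1]: (6,3,0)
link6: (7,3,0)
C 4-0 [J2]: (7,3,1)
link7: (8,3,1)
R 6-2 [J1]: (8,4,1)
R 7-1 [J1]: (8,5,1)
PS 1-5 [J2]: (8,5,2)
link8: (9,5,2)
PS 3-8 [J2]: (9,5,3)
link9: (10,5,3)
R 5-8 [J1]: (10,6,3)
C 5-9 [J2]: (10,6,4)
C 7-9 [J2]: (10,6,5)
Grübler: 3·9 − 2·6 − 5 = 10

M = 10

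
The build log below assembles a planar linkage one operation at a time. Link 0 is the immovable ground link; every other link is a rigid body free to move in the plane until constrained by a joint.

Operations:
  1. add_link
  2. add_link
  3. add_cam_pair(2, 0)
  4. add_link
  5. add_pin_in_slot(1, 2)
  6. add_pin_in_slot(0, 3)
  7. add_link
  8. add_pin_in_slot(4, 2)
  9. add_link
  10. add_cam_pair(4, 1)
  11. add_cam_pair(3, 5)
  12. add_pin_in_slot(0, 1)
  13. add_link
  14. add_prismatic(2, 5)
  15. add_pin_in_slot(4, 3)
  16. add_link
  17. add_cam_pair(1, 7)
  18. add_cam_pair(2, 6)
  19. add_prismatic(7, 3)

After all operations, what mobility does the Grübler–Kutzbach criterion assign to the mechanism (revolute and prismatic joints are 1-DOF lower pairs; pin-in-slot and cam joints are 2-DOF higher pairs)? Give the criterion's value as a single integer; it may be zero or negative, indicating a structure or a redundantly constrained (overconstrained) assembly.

ground; <1,0,0>
#1 <2,0,0>
#2 <3,0,0>
C:2↔0 J2 <3,0,1>
#3 <4,0,1>
PS:1↔2 J2 <4,0,2>
PS:0↔3 J2 <4,0,3>
#4 <5,0,3>
PS:4↔2 J2 <5,0,4>
#5 <6,0,4>
C:4↔1 J2 <6,0,5>
C:3↔5 J2 <6,0,6>
PS:0↔1 J2 <6,0,7>
#6 <7,0,7>
P:2↔5 J1 <7,1,7>
PS:4↔3 J2 <7,1,8>
#7 <8,1,8>
C:1↔7 J2 <8,1,9>
C:2↔6 J2 <8,1,10>
P:7↔3 J1 <8,2,10>
3×7 − 2×2 − 1×10 = 7

M = 7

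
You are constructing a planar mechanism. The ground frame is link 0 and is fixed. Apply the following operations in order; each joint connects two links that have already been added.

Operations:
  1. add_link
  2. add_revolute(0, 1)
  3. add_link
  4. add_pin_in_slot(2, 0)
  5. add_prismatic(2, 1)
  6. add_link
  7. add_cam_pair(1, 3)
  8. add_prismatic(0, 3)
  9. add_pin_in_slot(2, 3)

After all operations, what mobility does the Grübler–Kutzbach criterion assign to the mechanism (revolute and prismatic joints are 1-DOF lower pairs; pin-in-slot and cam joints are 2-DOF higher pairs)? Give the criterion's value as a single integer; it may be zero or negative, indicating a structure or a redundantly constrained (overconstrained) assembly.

M = 0

L=1 J1=0 J2=0
add link → L=2 J1=0 J2=0
R@0,1 dof=1 J1 → L=2 J1=1 J2=0
add link → L=3 J1=1 J2=0
PS@2,0 dof=2 J2 → L=3 J1=1 J2=1
P@2,1 dof=1 J1 → L=3 J1=2 J2=1
add link → L=4 J1=2 J2=1
C@1,3 dof=2 J2 → L=4 J1=2 J2=2
P@0,3 dof=1 J1 → L=4 J1=3 J2=2
PS@2,3 dof=2 J2 → L=4 J1=3 J2=3
M=3(L−1)−2J1−J2=3·3−2·3−3=0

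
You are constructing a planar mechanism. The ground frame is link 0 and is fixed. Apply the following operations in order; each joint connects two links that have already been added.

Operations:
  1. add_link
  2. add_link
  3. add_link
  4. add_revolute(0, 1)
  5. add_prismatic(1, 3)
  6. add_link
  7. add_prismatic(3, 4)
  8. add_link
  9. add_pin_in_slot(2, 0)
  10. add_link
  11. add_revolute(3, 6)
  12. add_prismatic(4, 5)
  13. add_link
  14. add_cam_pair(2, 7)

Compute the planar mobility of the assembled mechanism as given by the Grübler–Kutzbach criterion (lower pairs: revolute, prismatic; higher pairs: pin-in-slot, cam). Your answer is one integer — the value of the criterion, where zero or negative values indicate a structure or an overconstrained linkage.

ground; <1,0,0>
#1 <2,0,0>
#2 <3,0,0>
#3 <4,0,0>
R:0↔1 J1 <4,1,0>
P:1↔3 J1 <4,2,0>
#4 <5,2,0>
P:3↔4 J1 <5,3,0>
#5 <6,3,0>
PS:2↔0 J2 <6,3,1>
#6 <7,3,1>
R:3↔6 J1 <7,4,1>
P:4↔5 J1 <7,5,1>
#7 <8,5,1>
C:2↔7 J2 <8,5,2>
3×7 − 2×5 − 1×2 = 9

M = 9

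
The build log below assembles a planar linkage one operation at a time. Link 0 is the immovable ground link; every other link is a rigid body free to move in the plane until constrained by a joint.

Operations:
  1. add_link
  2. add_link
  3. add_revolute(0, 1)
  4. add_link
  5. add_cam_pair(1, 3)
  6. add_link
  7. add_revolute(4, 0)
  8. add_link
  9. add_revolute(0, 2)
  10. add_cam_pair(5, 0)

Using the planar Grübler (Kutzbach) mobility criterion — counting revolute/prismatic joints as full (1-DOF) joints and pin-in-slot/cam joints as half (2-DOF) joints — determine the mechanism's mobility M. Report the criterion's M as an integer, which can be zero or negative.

link 0 = ground. State L|J1|J2 = 1|0|0
+link1  2|0|0
+link2  3|0|0
R(0,1) f=1→J1  3|1|0
+link3  4|1|0
C(1,3) f=2→J2  4|1|1
+link4  5|1|1
R(4,0) f=1→J1  5|2|1
+link5  6|2|1
R(0,2) f=1→J1  6|3|1
C(5,0) f=2→J2  6|3|2
M = 3(6−1)−2·3−2 = 15−6−2 = 7

M = 7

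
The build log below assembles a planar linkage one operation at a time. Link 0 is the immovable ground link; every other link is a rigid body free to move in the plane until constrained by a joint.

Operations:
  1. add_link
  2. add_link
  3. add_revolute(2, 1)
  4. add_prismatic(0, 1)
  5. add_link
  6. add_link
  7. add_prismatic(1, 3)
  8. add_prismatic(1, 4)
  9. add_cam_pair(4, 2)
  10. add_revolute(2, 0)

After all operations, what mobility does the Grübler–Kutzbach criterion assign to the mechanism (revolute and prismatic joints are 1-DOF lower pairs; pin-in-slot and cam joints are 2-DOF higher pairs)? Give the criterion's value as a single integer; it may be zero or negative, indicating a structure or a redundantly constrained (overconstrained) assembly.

M = 1

L=1 J1=0 J2=0
add link → L=2 J1=0 J2=0
add link → L=3 J1=0 J2=0
R@2,1 dof=1 J1 → L=3 J1=1 J2=0
P@0,1 dof=1 J1 → L=3 J1=2 J2=0
add link → L=4 J1=2 J2=0
add link → L=5 J1=2 J2=0
P@1,3 dof=1 J1 → L=5 J1=3 J2=0
P@1,4 dof=1 J1 → L=5 J1=4 J2=0
C@4,2 dof=2 J2 → L=5 J1=4 J2=1
R@2,0 dof=1 J1 → L=5 J1=5 J2=1
M=3(L−1)−2J1−J2=3·4−2·5−1=1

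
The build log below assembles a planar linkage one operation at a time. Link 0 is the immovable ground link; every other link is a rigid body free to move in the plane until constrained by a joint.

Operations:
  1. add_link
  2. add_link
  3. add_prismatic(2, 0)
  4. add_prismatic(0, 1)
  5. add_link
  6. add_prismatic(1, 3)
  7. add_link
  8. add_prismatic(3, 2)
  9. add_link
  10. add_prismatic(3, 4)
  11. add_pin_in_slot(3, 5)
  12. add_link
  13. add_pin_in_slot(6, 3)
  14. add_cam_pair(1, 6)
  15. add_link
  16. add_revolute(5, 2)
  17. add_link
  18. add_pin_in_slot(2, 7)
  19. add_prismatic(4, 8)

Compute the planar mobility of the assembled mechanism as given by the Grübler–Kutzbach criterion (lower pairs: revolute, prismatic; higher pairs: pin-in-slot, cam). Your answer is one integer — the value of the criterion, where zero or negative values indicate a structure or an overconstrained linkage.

(L,J1,J2)=(1,0,0); link0 fixed
link1: (2,0,0)
link2: (3,0,0)
P 2-0 [J1]: (3,1,0)
P 0-1 [J1]: (3,2,0)
link3: (4,2,0)
P 1-3 [J1]: (4,3,0)
link4: (5,3,0)
P 3-2 [J1]: (5,4,0)
link5: (6,4,0)
P 3-4 [J1]: (6,5,0)
PS 3-5 [J2]: (6,5,1)
link6: (7,5,1)
PS 6-3 [J2]: (7,5,2)
C 1-6 [J2]: (7,5,3)
link7: (8,5,3)
R 5-2 [J1]: (8,6,3)
link8: (9,6,3)
PS 2-7 [J2]: (9,6,4)
P 4-8 [J1]: (9,7,4)
Grübler: 3·8 − 2·7 − 4 = 6

M = 6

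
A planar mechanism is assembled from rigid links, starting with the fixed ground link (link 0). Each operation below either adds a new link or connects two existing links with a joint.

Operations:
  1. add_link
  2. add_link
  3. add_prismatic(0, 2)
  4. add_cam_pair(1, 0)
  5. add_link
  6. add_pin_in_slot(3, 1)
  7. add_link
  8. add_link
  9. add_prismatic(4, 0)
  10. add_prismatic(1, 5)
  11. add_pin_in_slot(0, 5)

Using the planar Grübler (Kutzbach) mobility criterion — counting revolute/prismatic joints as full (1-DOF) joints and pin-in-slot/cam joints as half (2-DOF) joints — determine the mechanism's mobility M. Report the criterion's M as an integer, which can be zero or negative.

L=1 J1=0 J2=0
add link → L=2 J1=0 J2=0
add link → L=3 J1=0 J2=0
P@0,2 dof=1 J1 → L=3 J1=1 J2=0
C@1,0 dof=2 J2 → L=3 J1=1 J2=1
add link → L=4 J1=1 J2=1
PS@3,1 dof=2 J2 → L=4 J1=1 J2=2
add link → L=5 J1=1 J2=2
add link → L=6 J1=1 J2=2
P@4,0 dof=1 J1 → L=6 J1=2 J2=2
P@1,5 dof=1 J1 → L=6 J1=3 J2=2
PS@0,5 dof=2 J2 → L=6 J1=3 J2=3
M=3(L−1)−2J1−J2=3·5−2·3−3=6

M = 6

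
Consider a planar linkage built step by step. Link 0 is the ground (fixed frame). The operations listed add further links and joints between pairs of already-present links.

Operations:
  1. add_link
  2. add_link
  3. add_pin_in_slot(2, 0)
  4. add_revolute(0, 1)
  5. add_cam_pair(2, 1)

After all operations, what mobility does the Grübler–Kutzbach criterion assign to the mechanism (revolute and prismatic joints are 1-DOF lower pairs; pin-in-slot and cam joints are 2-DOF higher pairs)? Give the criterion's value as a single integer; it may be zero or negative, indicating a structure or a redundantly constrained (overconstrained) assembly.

ground; <1,0,0>
#1 <2,0,0>
#2 <3,0,0>
PS:2↔0 J2 <3,0,1>
R:0↔1 J1 <3,1,1>
C:2↔1 J2 <3,1,2>
3×2 − 2×1 − 1×2 = 2

M = 2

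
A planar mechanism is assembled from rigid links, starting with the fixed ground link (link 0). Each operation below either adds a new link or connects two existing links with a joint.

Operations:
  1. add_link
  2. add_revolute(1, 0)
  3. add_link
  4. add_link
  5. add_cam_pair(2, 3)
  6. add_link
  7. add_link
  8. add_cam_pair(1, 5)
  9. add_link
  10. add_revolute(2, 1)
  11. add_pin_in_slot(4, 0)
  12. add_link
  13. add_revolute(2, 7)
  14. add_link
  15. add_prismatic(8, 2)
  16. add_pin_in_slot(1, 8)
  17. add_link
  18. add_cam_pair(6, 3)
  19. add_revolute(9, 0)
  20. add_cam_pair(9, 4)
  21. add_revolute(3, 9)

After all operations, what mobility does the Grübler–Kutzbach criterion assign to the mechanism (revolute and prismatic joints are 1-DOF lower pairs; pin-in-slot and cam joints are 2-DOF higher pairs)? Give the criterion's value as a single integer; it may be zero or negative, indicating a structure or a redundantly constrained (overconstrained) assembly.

link 0 = ground. State L|J1|J2 = 1|0|0
+link1  2|0|0
R(1,0) f=1→J1  2|1|0
+link2  3|1|0
+link3  4|1|0
C(2,3) f=2→J2  4|1|1
+link4  5|1|1
+link5  6|1|1
C(1,5) f=2→J2  6|1|2
+link6  7|1|2
R(2,1) f=1→J1  7|2|2
PS(4,0) f=2→J2  7|2|3
+link7  8|2|3
R(2,7) f=1→J1  8|3|3
+link8  9|3|3
P(8,2) f=1→J1  9|4|3
PS(1,8) f=2→J2  9|4|4
+link9  10|4|4
C(6,3) f=2→J2  10|4|5
R(9,0) f=1→J1  10|5|5
C(9,4) f=2→J2  10|5|6
R(3,9) f=1→J1  10|6|6
M = 3(10−1)−2·6−6 = 27−12−6 = 9

M = 9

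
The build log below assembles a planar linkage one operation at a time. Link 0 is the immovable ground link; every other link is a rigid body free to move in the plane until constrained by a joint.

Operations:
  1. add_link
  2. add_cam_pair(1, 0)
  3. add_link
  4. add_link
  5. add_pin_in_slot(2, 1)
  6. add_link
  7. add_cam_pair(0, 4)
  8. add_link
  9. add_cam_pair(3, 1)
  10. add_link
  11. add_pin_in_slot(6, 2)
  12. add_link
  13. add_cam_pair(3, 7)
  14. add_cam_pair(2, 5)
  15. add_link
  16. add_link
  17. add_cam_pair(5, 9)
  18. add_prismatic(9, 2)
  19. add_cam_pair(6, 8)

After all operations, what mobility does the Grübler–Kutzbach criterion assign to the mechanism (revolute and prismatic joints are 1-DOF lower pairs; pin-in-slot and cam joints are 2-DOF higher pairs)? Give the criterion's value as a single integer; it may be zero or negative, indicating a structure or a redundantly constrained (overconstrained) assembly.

[1;0;0] (link 0 is ground)
L+ [2;0;0]
C(1,0)∈J2 [2;0;1]
L+ [3;0;1]
L+ [4;0;1]
PS(2,1)∈J2 [4;0;2]
L+ [5;0;2]
C(0,4)∈J2 [5;0;3]
L+ [6;0;3]
C(3,1)∈J2 [6;0;4]
L+ [7;0;4]
PS(6,2)∈J2 [7;0;5]
L+ [8;0;5]
C(3,7)∈J2 [8;0;6]
C(2,5)∈J2 [8;0;7]
L+ [9;0;7]
L+ [10;0;7]
C(5,9)∈J2 [10;0;8]
P(9,2)∈J1 [10;1;8]
C(6,8)∈J2 [10;1;9]
mobility = 27 − 2 − 9 = 16

M = 16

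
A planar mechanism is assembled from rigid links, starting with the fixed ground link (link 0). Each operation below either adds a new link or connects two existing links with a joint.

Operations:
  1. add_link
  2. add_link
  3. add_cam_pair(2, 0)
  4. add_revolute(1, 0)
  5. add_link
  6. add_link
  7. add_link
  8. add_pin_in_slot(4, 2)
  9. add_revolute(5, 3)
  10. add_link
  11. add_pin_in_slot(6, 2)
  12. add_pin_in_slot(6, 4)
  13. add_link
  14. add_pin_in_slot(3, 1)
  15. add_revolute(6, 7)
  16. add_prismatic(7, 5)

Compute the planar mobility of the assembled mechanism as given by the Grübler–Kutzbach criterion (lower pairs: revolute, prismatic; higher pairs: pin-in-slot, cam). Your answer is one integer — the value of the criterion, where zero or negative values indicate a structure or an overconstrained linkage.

M = 8

ground; <1,0,0>
#1 <2,0,0>
#2 <3,0,0>
C:2↔0 J2 <3,0,1>
R:1↔0 J1 <3,1,1>
#3 <4,1,1>
#4 <5,1,1>
#5 <6,1,1>
PS:4↔2 J2 <6,1,2>
R:5↔3 J1 <6,2,2>
#6 <7,2,2>
PS:6↔2 J2 <7,2,3>
PS:6↔4 J2 <7,2,4>
#7 <8,2,4>
PS:3↔1 J2 <8,2,5>
R:6↔7 J1 <8,3,5>
P:7↔5 J1 <8,4,5>
3×7 − 2×4 − 1×5 = 8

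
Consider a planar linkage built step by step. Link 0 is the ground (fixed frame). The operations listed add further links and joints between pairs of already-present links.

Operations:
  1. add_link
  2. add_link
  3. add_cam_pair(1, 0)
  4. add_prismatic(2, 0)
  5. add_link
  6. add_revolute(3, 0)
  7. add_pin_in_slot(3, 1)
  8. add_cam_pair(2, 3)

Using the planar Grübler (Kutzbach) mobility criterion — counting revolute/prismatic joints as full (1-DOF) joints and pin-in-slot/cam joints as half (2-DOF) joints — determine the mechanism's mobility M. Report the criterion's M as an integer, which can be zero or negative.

M = 2

L=1 J1=0 J2=0
add link → L=2 J1=0 J2=0
add link → L=3 J1=0 J2=0
C@1,0 dof=2 J2 → L=3 J1=0 J2=1
P@2,0 dof=1 J1 → L=3 J1=1 J2=1
add link → L=4 J1=1 J2=1
R@3,0 dof=1 J1 → L=4 J1=2 J2=1
PS@3,1 dof=2 J2 → L=4 J1=2 J2=2
C@2,3 dof=2 J2 → L=4 J1=2 J2=3
M=3(L−1)−2J1−J2=3·3−2·2−3=2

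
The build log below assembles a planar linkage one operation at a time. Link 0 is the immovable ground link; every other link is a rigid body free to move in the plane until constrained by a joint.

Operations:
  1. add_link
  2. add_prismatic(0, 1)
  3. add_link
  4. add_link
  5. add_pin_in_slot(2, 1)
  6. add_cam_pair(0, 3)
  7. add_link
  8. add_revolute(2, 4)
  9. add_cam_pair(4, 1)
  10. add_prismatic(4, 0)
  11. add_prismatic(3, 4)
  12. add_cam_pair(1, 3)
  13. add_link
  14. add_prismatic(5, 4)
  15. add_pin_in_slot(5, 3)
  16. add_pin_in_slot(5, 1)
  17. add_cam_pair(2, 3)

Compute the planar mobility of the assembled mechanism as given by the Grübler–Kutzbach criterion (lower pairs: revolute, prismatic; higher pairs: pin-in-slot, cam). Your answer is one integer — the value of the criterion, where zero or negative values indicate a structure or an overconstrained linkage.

M = -2

L=1 J1=0 J2=0
add link → L=2 J1=0 J2=0
P@0,1 dof=1 J1 → L=2 J1=1 J2=0
add link → L=3 J1=1 J2=0
add link → L=4 J1=1 J2=0
PS@2,1 dof=2 J2 → L=4 J1=1 J2=1
C@0,3 dof=2 J2 → L=4 J1=1 J2=2
add link → L=5 J1=1 J2=2
R@2,4 dof=1 J1 → L=5 J1=2 J2=2
C@4,1 dof=2 J2 → L=5 J1=2 J2=3
P@4,0 dof=1 J1 → L=5 J1=3 J2=3
P@3,4 dof=1 J1 → L=5 J1=4 J2=3
C@1,3 dof=2 J2 → L=5 J1=4 J2=4
add link → L=6 J1=4 J2=4
P@5,4 dof=1 J1 → L=6 J1=5 J2=4
PS@5,3 dof=2 J2 → L=6 J1=5 J2=5
PS@5,1 dof=2 J2 → L=6 J1=5 J2=6
C@2,3 dof=2 J2 → L=6 J1=5 J2=7
M=3(L−1)−2J1−J2=3·5−2·5−7=-2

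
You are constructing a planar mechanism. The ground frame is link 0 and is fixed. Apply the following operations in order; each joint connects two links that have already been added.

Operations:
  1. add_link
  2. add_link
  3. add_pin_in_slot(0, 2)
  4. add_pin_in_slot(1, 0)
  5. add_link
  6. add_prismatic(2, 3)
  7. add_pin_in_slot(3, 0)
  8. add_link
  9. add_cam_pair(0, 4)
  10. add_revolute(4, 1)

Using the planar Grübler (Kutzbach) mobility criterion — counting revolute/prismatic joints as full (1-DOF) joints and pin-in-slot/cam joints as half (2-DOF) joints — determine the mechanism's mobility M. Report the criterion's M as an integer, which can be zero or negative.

M = 4

L=1 J1=0 J2=0
add link → L=2 J1=0 J2=0
add link → L=3 J1=0 J2=0
PS@0,2 dof=2 J2 → L=3 J1=0 J2=1
PS@1,0 dof=2 J2 → L=3 J1=0 J2=2
add link → L=4 J1=0 J2=2
P@2,3 dof=1 J1 → L=4 J1=1 J2=2
PS@3,0 dof=2 J2 → L=4 J1=1 J2=3
add link → L=5 J1=1 J2=3
C@0,4 dof=2 J2 → L=5 J1=1 J2=4
R@4,1 dof=1 J1 → L=5 J1=2 J2=4
M=3(L−1)−2J1−J2=3·4−2·2−4=4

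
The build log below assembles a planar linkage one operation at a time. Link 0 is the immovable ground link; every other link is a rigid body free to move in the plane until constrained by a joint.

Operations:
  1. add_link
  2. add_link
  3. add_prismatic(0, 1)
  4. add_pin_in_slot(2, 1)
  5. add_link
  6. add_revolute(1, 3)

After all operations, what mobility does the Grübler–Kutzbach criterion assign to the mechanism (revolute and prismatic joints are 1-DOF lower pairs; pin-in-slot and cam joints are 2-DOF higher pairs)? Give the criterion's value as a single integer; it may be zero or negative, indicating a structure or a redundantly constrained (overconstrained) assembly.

M = 4

L=1 J1=0 J2=0
add link → L=2 J1=0 J2=0
add link → L=3 J1=0 J2=0
P@0,1 dof=1 J1 → L=3 J1=1 J2=0
PS@2,1 dof=2 J2 → L=3 J1=1 J2=1
add link → L=4 J1=1 J2=1
R@1,3 dof=1 J1 → L=4 J1=2 J2=1
M=3(L−1)−2J1−J2=3·3−2·2−1=4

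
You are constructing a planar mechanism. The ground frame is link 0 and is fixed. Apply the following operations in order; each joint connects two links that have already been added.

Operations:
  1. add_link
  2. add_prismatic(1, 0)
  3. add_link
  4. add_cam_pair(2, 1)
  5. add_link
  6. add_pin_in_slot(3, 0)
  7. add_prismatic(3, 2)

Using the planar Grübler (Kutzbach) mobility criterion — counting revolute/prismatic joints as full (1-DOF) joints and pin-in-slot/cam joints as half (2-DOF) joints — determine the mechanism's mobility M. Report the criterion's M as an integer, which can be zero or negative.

M = 3

ground; <1,0,0>
#1 <2,0,0>
P:1↔0 J1 <2,1,0>
#2 <3,1,0>
C:2↔1 J2 <3,1,1>
#3 <4,1,1>
PS:3↔0 J2 <4,1,2>
P:3↔2 J1 <4,2,2>
3×3 − 2×2 − 1×2 = 3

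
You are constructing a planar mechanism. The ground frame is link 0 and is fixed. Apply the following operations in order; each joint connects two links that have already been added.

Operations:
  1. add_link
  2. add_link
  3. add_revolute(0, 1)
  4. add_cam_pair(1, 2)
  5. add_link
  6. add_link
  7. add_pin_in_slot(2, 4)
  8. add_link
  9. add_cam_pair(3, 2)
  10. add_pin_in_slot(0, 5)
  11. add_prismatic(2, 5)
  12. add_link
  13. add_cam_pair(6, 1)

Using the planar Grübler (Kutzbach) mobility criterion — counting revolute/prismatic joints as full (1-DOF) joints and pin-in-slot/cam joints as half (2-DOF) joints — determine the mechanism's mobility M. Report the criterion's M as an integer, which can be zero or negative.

M = 9

ground; <1,0,0>
#1 <2,0,0>
#2 <3,0,0>
R:0↔1 J1 <3,1,0>
C:1↔2 J2 <3,1,1>
#3 <4,1,1>
#4 <5,1,1>
PS:2↔4 J2 <5,1,2>
#5 <6,1,2>
C:3↔2 J2 <6,1,3>
PS:0↔5 J2 <6,1,4>
P:2↔5 J1 <6,2,4>
#6 <7,2,4>
C:6↔1 J2 <7,2,5>
3×6 − 2×2 − 1×5 = 9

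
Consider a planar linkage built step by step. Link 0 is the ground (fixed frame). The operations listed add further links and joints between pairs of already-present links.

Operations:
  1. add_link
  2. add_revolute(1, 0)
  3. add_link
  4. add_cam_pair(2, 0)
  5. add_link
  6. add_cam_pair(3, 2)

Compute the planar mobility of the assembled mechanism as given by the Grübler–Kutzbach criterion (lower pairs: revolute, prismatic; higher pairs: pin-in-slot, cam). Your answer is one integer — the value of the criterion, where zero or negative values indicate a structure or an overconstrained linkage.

link 0 = ground. State L|J1|J2 = 1|0|0
+link1  2|0|0
R(1,0) f=1→J1  2|1|0
+link2  3|1|0
C(2,0) f=2→J2  3|1|1
+link3  4|1|1
C(3,2) f=2→J2  4|1|2
M = 3(4−1)−2·1−2 = 9−2−2 = 5

M = 5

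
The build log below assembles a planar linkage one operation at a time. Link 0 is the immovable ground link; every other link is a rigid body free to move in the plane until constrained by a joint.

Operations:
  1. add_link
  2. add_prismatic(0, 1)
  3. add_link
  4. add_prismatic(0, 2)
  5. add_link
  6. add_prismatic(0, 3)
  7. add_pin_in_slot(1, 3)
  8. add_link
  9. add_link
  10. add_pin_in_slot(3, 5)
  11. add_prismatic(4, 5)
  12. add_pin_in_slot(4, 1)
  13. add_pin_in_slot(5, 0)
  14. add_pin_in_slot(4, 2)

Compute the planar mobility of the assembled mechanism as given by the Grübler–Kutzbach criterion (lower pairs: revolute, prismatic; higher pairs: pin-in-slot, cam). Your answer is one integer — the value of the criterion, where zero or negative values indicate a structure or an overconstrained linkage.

link 0 = ground. State L|J1|J2 = 1|0|0
+link1  2|0|0
P(0,1) f=1→J1  2|1|0
+link2  3|1|0
P(0,2) f=1→J1  3|2|0
+link3  4|2|0
P(0,3) f=1→J1  4|3|0
PS(1,3) f=2→J2  4|3|1
+link4  5|3|1
+link5  6|3|1
PS(3,5) f=2→J2  6|3|2
P(4,5) f=1→J1  6|4|2
PS(4,1) f=2→J2  6|4|3
PS(5,0) f=2→J2  6|4|4
PS(4,2) f=2→J2  6|4|5
M = 3(6−1)−2·4−5 = 15−8−5 = 2

M = 2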